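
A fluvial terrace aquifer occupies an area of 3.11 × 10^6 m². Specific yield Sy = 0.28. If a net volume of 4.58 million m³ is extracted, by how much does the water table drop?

ΔV = 4.58 million m³ = 4.58 × 10^6 m³
Δh = ΔV / (Sy × A) = 4.58 × 10^6 m³ / (0.28 × 3.11 × 10^6 m²) = 5.26 m

Δh ≈ 5.26 m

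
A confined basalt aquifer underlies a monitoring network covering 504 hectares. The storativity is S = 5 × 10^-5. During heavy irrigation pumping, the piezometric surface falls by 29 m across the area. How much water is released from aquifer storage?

ΔV ≈ 7310 m³

A = 504 hectares = 5.04 × 10^6 m²
ΔV = S × A × Δh = 5 × 10^-5 × 5.04 × 10^6 m² × 29 m = 7308 m³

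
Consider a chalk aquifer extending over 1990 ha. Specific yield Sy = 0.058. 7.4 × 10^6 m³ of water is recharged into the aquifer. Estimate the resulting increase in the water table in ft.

A = 1990 ha = 1.99 × 10^7 m²
Δh = ΔV / (Sy × A) = 7.4 × 10^6 m³ / (0.058 × 1.99 × 10^7 m²) = 6.411 m
Δh = 6.411 m = 21.03 ft

Δh ≈ 21 ft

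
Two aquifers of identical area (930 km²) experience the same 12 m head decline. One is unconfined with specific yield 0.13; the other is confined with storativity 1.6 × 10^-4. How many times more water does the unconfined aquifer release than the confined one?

A = 930 km² = 9.3 × 10^8 m²
Unconfined: ΔV_u = Sy × A × Δh = 0.13 × 9.3 × 10^8 × 12 = 1.451 × 10^9 m³
Confined: ΔV_c = S × A × Δh = 1.6 × 10^-4 × 9.3 × 10^8 × 12 = 1.786 × 10^6 m³
Ratio = ΔV_u / ΔV_c = Sy / S = 0.13 / 1.6 × 10^-4 = 812.5

ΔV_u / ΔV_c ≈ 812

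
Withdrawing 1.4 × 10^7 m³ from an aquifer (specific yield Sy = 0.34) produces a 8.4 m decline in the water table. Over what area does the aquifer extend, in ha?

A = ΔV / (Sy × Δh) = 1.4 × 10^7 / (0.34 × 8.4) = 4.902 × 10^6 m²
A = 4.902 × 10^6 m² = 490.2 ha

A ≈ 490 ha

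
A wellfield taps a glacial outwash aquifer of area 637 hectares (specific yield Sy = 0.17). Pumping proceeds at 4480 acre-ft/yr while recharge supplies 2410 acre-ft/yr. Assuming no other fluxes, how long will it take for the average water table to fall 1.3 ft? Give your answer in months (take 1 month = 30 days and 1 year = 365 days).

A = 637 hectares = 6.37 × 10^6 m²
Δh = 1.3 ft = 0.3962 m
ΔV = Sy × A × Δh = 0.17 × 6.37 × 10^6 × 0.3962 = 4.291 × 10^5 m³
Net withdrawal = 4480 − 2410 = 2070 acre-ft/yr = 6995 m³/d
t = ΔV / Q = 4.291 × 10^5 m³ / 6995 m³/d = 61.34 d
t = 61.34 d ≈ 2.045 months

t ≈ 2.04 months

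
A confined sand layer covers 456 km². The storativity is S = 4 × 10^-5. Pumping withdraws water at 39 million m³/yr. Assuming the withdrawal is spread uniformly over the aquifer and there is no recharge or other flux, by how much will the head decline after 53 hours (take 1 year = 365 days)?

A = 456 km² = 4.56 × 10^8 m²
Q = 39 million m³/yr = 1.068 × 10^5 m³/d
t = 53 hours = 2.208 d
ΔV = Q × t = 1.068 × 10^5 m³/d × 2.208 d = 2.36 × 10^5 m³
Δh = ΔV / (S × A) = 2.36 × 10^5 / (4 × 10^-5 × 4.56 × 10^8) = 12.94 m

Δh ≈ 12.9 m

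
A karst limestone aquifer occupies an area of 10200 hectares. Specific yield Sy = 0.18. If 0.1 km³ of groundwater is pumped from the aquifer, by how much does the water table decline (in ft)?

Δh ≈ 17.9 ft

A = 10200 hectares = 1.02 × 10^8 m²
ΔV = 0.1 km³ = 1 × 10^8 m³
Δh = ΔV / (Sy × A) = 1 × 10^8 m³ / (0.18 × 1.02 × 10^8 m²) = 5.447 m
Δh = 5.447 m = 17.87 ft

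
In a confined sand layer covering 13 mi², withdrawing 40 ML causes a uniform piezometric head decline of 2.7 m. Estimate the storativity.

A = 13 mi² = 3.367 × 10^7 m²
ΔV = 40 ML = 40000 m³
S = ΔV / (A × Δh) = 40000 m³ / (3.367 × 10^7 m² × 2.7 m) = 4.4 × 10^-4

S ≈ 4.4 × 10^-4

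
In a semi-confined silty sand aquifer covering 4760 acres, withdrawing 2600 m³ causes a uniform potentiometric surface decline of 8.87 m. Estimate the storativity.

A = 4760 acres = 1.926 × 10^7 m²
S = ΔV / (A × Δh) = 2600 m³ / (1.926 × 10^7 m² × 8.87 m) = 1.522 × 10^-5

S ≈ 1.5 × 10^-5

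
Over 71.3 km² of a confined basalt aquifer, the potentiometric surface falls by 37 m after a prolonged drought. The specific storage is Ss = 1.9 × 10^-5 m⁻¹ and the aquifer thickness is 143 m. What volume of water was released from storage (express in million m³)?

ΔV ≈ 7.17 million m³

S = Ss × b = 1.9 × 10^-5 m⁻¹ × 143 m = 2.717 × 10^-3
A = 71.3 km² = 7.13 × 10^7 m²
ΔV = S × A × Δh = 0.002717 × 7.13 × 10^7 m² × 37 m = 7.168 × 10^6 m³
ΔV = 7.168 × 10^6 m³ = 7.168 million m³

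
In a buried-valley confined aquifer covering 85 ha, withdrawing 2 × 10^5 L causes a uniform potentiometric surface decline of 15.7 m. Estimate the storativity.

A = 85 ha = 8.5 × 10^5 m²
ΔV = 2 × 10^5 L = 200 m³
S = ΔV / (A × Δh) = 200 m³ / (8.5 × 10^5 m² × 15.7 m) = 1.499 × 10^-5

S ≈ 1.5 × 10^-5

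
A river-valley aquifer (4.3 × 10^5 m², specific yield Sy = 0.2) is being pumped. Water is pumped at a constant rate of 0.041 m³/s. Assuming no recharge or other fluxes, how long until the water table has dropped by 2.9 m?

t ≈ 70.4 days

ΔV = Sy × A × Δh = 0.2 × 4.3 × 10^5 × 2.9 = 2.494 × 10^5 m³
Q = 0.041 m³/s = 3542 m³/d
t = ΔV / Q = 2.494 × 10^5 m³ / 3542 m³/d = 70.4 d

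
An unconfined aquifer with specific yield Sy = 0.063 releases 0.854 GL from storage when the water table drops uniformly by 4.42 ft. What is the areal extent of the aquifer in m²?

A ≈ 1.01 × 10^7 m²

Δh = 4.42 ft = 1.347 m
ΔV = 0.854 GL = 8.54 × 10^5 m³
A = ΔV / (Sy × Δh) = 8.54 × 10^5 / (0.063 × 1.347) = 1.006 × 10^7 m²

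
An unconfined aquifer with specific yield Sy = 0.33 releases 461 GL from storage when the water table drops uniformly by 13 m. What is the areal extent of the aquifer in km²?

ΔV = 461 GL = 4.61 × 10^8 m³
A = ΔV / (Sy × Δh) = 4.61 × 10^8 / (0.33 × 13) = 1.075 × 10^8 m²
A = 1.075 × 10^8 m² = 107.5 km²

A ≈ 107 km²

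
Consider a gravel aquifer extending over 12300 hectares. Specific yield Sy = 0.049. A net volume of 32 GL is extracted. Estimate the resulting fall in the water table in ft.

A = 12300 hectares = 1.23 × 10^8 m²
ΔV = 32 GL = 3.2 × 10^7 m³
Δh = ΔV / (Sy × A) = 3.2 × 10^7 m³ / (0.049 × 1.23 × 10^8 m²) = 5.309 m
Δh = 5.309 m = 17.42 ft

Δh ≈ 17.4 ft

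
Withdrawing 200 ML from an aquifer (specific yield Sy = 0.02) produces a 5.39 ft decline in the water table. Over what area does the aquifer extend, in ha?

Δh = 5.39 ft = 1.643 m
ΔV = 200 ML = 2 × 10^5 m³
A = ΔV / (Sy × Δh) = 2 × 10^5 / (0.02 × 1.643) = 6.087 × 10^6 m²
A = 6.087 × 10^6 m² = 608.7 ha

A ≈ 609 ha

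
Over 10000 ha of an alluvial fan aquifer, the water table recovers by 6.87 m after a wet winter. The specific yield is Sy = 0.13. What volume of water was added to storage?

A = 10000 ha = 1 × 10^8 m²
ΔV = Sy × A × Δh = 0.13 × 1 × 10^8 m² × 6.87 m = 8.931 × 10^7 m³

ΔV ≈ 8.93 × 10^7 m³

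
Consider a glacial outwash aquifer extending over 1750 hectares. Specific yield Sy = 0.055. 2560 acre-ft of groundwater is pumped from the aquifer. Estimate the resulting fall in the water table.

A = 1750 hectares = 1.75 × 10^7 m²
ΔV = 2560 acre-ft = 3.158 × 10^6 m³
Δh = ΔV / (Sy × A) = 3.158 × 10^6 m³ / (0.055 × 1.75 × 10^7 m²) = 3.281 m

Δh ≈ 3.28 m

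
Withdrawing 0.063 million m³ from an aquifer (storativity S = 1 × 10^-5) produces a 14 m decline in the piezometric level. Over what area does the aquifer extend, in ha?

ΔV = 0.063 million m³ = 63000 m³
A = ΔV / (S × Δh) = 63000 / (1 × 10^-5 × 14) = 4.5 × 10^8 m²
A = 4.5 × 10^8 m² = 45000 ha

A ≈ 45000 ha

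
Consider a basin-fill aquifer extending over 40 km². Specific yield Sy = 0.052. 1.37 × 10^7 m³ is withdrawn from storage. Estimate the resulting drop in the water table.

Δh ≈ 6.59 m

A = 40 km² = 4 × 10^7 m²
Δh = ΔV / (Sy × A) = 1.37 × 10^7 m³ / (0.052 × 4 × 10^7 m²) = 6.587 m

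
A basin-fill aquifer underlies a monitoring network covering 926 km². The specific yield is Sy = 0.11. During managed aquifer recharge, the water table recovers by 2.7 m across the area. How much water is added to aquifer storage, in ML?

A = 926 km² = 9.26 × 10^8 m²
ΔV = Sy × A × Δh = 0.11 × 9.26 × 10^8 m² × 2.7 m = 2.75 × 10^8 m³
ΔV = 2.75 × 10^8 m³ = 2.75 × 10^5 ML

ΔV ≈ 2.75 × 10^5 ML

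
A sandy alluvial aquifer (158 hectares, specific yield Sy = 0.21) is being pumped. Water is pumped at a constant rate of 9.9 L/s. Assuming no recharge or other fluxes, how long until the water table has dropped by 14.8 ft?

t ≈ 1750 days

A = 158 hectares = 1.58 × 10^6 m²
Δh = 14.8 ft = 4.511 m
ΔV = Sy × A × Δh = 0.21 × 1.58 × 10^6 × 4.511 = 1.497 × 10^6 m³
Q = 9.9 L/s = 855.4 m³/d
t = ΔV / Q = 1.497 × 10^6 m³ / 855.4 m³/d = 1750 d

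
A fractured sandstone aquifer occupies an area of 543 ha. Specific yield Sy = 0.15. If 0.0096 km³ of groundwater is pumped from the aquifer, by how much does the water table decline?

Δh ≈ 11.8 m

A = 543 ha = 5.43 × 10^6 m²
ΔV = 0.0096 km³ = 9.6 × 10^6 m³
Δh = ΔV / (Sy × A) = 9.6 × 10^6 m³ / (0.15 × 5.43 × 10^6 m²) = 11.79 m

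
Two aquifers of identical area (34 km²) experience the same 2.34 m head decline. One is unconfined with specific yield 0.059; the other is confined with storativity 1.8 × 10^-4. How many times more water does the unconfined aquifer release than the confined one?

A = 34 km² = 3.4 × 10^7 m²
Unconfined: ΔV_u = Sy × A × Δh = 0.059 × 3.4 × 10^7 × 2.34 = 4.694 × 10^6 m³
Confined: ΔV_c = S × A × Δh = 1.8 × 10^-4 × 3.4 × 10^7 × 2.34 = 14320 m³
Ratio = ΔV_u / ΔV_c = Sy / S = 0.059 / 1.8 × 10^-4 = 327.8

ΔV_u / ΔV_c ≈ 328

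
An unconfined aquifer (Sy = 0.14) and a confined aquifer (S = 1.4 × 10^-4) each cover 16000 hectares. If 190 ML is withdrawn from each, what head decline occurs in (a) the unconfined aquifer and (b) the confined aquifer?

A = 16000 hectares = 1.6 × 10^8 m²
ΔV = 190 ML = 1.9 × 10^5 m³
Unconfined: Δh_u = ΔV/(Sy·A) = 1.9 × 10^5/(0.14 × 1.6 × 10^8) = 0.008482 m
Confined: Δh_c = ΔV/(S·A) = 1.9 × 10^5/(1.4 × 10^-4 × 1.6 × 10^8) = 8.482 m

Δh_u ≈ 0.00848 m; Δh_c ≈ 8.48 m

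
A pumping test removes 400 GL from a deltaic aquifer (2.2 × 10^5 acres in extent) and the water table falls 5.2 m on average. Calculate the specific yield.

A = 2.2 × 10^5 acres = 8.903 × 10^8 m²
ΔV = 400 GL = 4 × 10^8 m³
Sy = ΔV / (A × Δh) = 4 × 10^8 m³ / (8.903 × 10^8 m² × 5.2 m) = 0.0864

Sy ≈ 0.086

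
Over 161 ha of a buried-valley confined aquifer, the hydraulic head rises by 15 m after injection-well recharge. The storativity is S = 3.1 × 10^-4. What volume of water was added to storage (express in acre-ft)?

A = 161 ha = 1.61 × 10^6 m²
ΔV = S × A × Δh = 3.1 × 10^-4 × 1.61 × 10^6 m² × 15 m = 7486 m³
ΔV = 7486 m³ = 6.069 acre-ft

ΔV ≈ 6.07 acre-ft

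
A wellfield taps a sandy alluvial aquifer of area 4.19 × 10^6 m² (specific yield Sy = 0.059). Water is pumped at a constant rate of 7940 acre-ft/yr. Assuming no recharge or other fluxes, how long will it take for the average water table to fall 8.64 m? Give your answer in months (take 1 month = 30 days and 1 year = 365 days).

t ≈ 2.65 months

ΔV = Sy × A × Δh = 0.059 × 4.19 × 10^6 × 8.64 = 2.136 × 10^6 m³
Q = 7940 acre-ft/yr = 26830 m³/d
t = ΔV / Q = 2.136 × 10^6 m³ / 26830 m³/d = 79.6 d
t = 79.6 d ≈ 2.653 months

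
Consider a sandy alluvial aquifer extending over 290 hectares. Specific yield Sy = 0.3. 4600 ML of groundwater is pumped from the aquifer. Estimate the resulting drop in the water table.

Δh ≈ 5.29 m

A = 290 hectares = 2.9 × 10^6 m²
ΔV = 4600 ML = 4.6 × 10^6 m³
Δh = ΔV / (Sy × A) = 4.6 × 10^6 m³ / (0.3 × 2.9 × 10^6 m²) = 5.287 m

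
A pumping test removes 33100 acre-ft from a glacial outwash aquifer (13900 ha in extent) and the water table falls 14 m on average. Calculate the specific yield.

Sy ≈ 0.021

A = 13900 ha = 1.39 × 10^8 m²
ΔV = 33100 acre-ft = 4.083 × 10^7 m³
Sy = ΔV / (A × Δh) = 4.083 × 10^7 m³ / (1.39 × 10^8 m² × 14 m) = 0.02098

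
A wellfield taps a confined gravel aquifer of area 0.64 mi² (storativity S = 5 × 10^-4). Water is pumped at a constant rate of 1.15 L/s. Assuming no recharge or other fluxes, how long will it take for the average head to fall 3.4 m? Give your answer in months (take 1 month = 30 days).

A = 0.64 mi² = 1.658 × 10^6 m²
ΔV = S × A × Δh = 5 × 10^-4 × 1.658 × 10^6 × 3.4 = 2818 m³
Q = 1.15 L/s = 99.36 m³/d
t = ΔV / Q = 2818 m³ / 99.36 m³/d = 28.36 d
t = 28.36 d ≈ 0.9454 months

t ≈ 0.945 months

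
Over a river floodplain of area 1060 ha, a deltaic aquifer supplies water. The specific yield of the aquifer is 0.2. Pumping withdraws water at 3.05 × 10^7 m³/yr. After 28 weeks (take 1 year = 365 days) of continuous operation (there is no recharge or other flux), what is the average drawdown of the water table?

Δh ≈ 7.73 m

A = 1060 ha = 1.06 × 10^7 m²
Q = 3.05 × 10^7 m³/yr = 83560 m³/d
t = 28 weeks = 196 d
ΔV = Q × t = 83560 m³/d × 196 d = 1.638 × 10^7 m³
Δh = ΔV / (Sy × A) = 1.638 × 10^7 / (0.2 × 1.06 × 10^7) = 7.726 m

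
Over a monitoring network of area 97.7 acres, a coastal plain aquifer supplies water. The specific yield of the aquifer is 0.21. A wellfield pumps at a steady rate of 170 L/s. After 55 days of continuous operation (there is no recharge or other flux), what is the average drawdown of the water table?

A = 97.7 acres = 3.954 × 10^5 m²
Q = 170 L/s = 14690 m³/d
ΔV = Q × t = 14690 m³/d × 55 d = 8.078 × 10^5 m³
Δh = ΔV / (Sy × A) = 8.078 × 10^5 / (0.21 × 3.954 × 10^5) = 9.73 m

Δh ≈ 9.73 m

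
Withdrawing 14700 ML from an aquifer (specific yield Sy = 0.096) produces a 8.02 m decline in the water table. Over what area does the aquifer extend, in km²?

A ≈ 19.1 km²

ΔV = 14700 ML = 1.47 × 10^7 m³
A = ΔV / (Sy × Δh) = 1.47 × 10^7 / (0.096 × 8.02) = 1.909 × 10^7 m²
A = 1.909 × 10^7 m² = 19.09 km²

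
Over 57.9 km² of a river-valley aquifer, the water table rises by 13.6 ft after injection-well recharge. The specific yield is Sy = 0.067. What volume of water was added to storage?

ΔV ≈ 1.61 × 10^7 m³

A = 57.9 km² = 5.79 × 10^7 m²
Δh = 13.6 ft = 4.145 m
ΔV = Sy × A × Δh = 0.067 × 5.79 × 10^7 m² × 4.145 m = 1.608 × 10^7 m³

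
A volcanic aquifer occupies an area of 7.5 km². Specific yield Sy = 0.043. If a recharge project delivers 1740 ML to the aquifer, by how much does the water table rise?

Δh ≈ 5.4 m

A = 7.5 km² = 7.5 × 10^6 m²
ΔV = 1740 ML = 1.74 × 10^6 m³
Δh = ΔV / (Sy × A) = 1.74 × 10^6 m³ / (0.043 × 7.5 × 10^6 m²) = 5.395 m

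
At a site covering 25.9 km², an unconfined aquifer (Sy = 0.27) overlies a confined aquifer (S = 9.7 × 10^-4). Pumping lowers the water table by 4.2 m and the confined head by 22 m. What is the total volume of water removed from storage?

A = 25.9 km² = 2.59 × 10^7 m²
Unconfined: ΔV_u = Sy × A × Δh_u = 0.27 × 2.59 × 10^7 × 4.2 = 2.937 × 10^7 m³
Confined: ΔV_c = S × A × Δh_c = 9.7 × 10^-4 × 2.59 × 10^7 × 22 = 5.527 × 10^5 m³
Total ΔV = 2.937 × 10^7 + 5.527 × 10^5 = 2.992 × 10^7 m³

ΔV ≈ 2.99 × 10^7 m³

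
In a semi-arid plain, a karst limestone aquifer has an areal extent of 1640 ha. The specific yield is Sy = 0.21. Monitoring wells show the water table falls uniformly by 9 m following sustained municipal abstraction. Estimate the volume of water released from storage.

ΔV ≈ 3.1 × 10^7 m³

A = 1640 ha = 1.64 × 10^7 m²
ΔV = Sy × A × Δh = 0.21 × 1.64 × 10^7 m² × 9 m = 3.1 × 10^7 m³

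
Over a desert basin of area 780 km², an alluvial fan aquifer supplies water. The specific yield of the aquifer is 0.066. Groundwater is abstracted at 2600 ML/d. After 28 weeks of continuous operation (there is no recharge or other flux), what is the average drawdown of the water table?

Δh ≈ 9.9 m

A = 780 km² = 7.8 × 10^8 m²
Q = 2600 ML/d = 2.6 × 10^6 m³/d
t = 28 weeks = 196 d
ΔV = Q × t = 2.6 × 10^6 m³/d × 196 d = 5.096 × 10^8 m³
Δh = ΔV / (Sy × A) = 5.096 × 10^8 / (0.066 × 7.8 × 10^8) = 9.899 m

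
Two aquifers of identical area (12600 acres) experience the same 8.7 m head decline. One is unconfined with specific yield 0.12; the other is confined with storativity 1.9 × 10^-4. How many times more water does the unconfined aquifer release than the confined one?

A = 12600 acres = 5.099 × 10^7 m²
Unconfined: ΔV_u = Sy × A × Δh = 0.12 × 5.099 × 10^7 × 8.7 = 5.323 × 10^7 m³
Confined: ΔV_c = S × A × Δh = 1.9 × 10^-4 × 5.099 × 10^7 × 8.7 = 84290 m³
Ratio = ΔV_u / ΔV_c = Sy / S = 0.12 / 1.9 × 10^-4 = 631.6

ΔV_u / ΔV_c ≈ 632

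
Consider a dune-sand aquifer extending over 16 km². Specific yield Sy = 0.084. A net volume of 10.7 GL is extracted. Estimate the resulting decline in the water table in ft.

Δh ≈ 26.1 ft

A = 16 km² = 1.6 × 10^7 m²
ΔV = 10.7 GL = 1.07 × 10^7 m³
Δh = ΔV / (Sy × A) = 1.07 × 10^7 m³ / (0.084 × 1.6 × 10^7 m²) = 7.961 m
Δh = 7.961 m = 26.12 ft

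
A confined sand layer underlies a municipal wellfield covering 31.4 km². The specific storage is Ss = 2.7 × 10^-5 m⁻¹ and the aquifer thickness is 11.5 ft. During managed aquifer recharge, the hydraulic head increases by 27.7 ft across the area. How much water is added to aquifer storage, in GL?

b = 11.5 ft = 3.505 m
S = Ss × b = 2.7 × 10^-5 m⁻¹ × 3.505 m = 9.464 × 10^-5
A = 31.4 km² = 3.14 × 10^7 m²
Δh = 27.7 ft = 8.443 m
ΔV = S × A × Δh = 9.464 × 10^-5 × 3.14 × 10^7 m² × 8.443 m = 25090 m³
ΔV = 25090 m³ = 0.02509 GL

ΔV ≈ 0.0251 GL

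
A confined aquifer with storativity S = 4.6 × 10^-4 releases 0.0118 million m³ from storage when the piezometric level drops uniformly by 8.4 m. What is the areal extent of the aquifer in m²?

ΔV = 0.0118 million m³ = 11800 m³
A = ΔV / (S × Δh) = 11800 / (4.6 × 10^-4 × 8.4) = 3.054 × 10^6 m²

A ≈ 3.05 × 10^6 m²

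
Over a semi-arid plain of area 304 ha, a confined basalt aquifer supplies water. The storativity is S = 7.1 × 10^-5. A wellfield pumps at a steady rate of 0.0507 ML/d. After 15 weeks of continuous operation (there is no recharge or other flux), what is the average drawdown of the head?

A = 304 ha = 3.04 × 10^6 m²
Q = 0.0507 ML/d = 50.7 m³/d
t = 15 weeks = 105 d
ΔV = Q × t = 50.7 m³/d × 105 d = 5324 m³
Δh = ΔV / (S × A) = 5324 / (7.1 × 10^-5 × 3.04 × 10^6) = 24.66 m

Δh ≈ 24.7 m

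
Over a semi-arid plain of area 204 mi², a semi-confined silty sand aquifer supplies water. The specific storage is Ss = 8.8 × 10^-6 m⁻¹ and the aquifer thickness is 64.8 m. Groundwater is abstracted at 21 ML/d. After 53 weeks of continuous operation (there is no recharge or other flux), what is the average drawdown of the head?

S = Ss × b = 8.8 × 10^-6 m⁻¹ × 64.8 m = 5.702 × 10^-4
A = 204 mi² = 5.284 × 10^8 m²
Q = 21 ML/d = 21000 m³/d
t = 53 weeks = 371 d
ΔV = Q × t = 21000 m³/d × 371 d = 7.791 × 10^6 m³
Δh = ΔV / (S × A) = 7.791 × 10^6 / (5.702 × 10^-4 × 5.284 × 10^8) = 25.86 m

Δh ≈ 25.9 m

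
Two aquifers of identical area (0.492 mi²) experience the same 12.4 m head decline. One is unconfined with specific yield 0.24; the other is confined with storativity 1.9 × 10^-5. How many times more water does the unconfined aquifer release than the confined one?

A = 0.492 mi² = 1.274 × 10^6 m²
Unconfined: ΔV_u = Sy × A × Δh = 0.24 × 1.274 × 10^6 × 12.4 = 3.792 × 10^6 m³
Confined: ΔV_c = S × A × Δh = 1.9 × 10^-5 × 1.274 × 10^6 × 12.4 = 300.2 m³
Ratio = ΔV_u / ΔV_c = Sy / S = 0.24 / 1.9 × 10^-5 = 12630

ΔV_u / ΔV_c ≈ 12600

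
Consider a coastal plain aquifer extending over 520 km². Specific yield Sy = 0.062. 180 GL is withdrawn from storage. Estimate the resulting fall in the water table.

Δh ≈ 5.58 m

A = 520 km² = 5.2 × 10^8 m²
ΔV = 180 GL = 1.8 × 10^8 m³
Δh = ΔV / (Sy × A) = 1.8 × 10^8 m³ / (0.062 × 5.2 × 10^8 m²) = 5.583 m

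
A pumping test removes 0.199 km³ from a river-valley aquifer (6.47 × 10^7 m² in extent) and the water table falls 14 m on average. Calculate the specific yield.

ΔV = 0.199 km³ = 1.99 × 10^8 m³
Sy = ΔV / (A × Δh) = 1.99 × 10^8 m³ / (6.47 × 10^7 m² × 14 m) = 0.2197

Sy ≈ 0.22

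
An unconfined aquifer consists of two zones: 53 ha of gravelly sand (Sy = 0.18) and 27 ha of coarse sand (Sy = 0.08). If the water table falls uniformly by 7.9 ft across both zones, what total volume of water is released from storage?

A₁ = 53 ha = 5.3 × 10^5 m²; A₂ = 27 ha = 2.7 × 10^5 m²
Δh = 7.9 ft = 2.408 m
ΔV₁ = 0.18 × 5.3 × 10^5 × 2.408 = 2.297 × 10^5 m³
ΔV₂ = 0.08 × 2.7 × 10^5 × 2.408 = 52010 m³
ΔV = ΔV₁ + ΔV₂ = 2.817 × 10^5 m³

ΔV ≈ 2.82 × 10^5 m³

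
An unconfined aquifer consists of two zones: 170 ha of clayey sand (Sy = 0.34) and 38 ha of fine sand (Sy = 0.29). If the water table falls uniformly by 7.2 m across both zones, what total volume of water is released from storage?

ΔV ≈ 4.96 × 10^6 m³

A₁ = 170 ha = 1.7 × 10^6 m²; A₂ = 38 ha = 3.8 × 10^5 m²
ΔV₁ = 0.34 × 1.7 × 10^6 × 7.2 = 4.162 × 10^6 m³
ΔV₂ = 0.29 × 3.8 × 10^5 × 7.2 = 7.934 × 10^5 m³
ΔV = ΔV₁ + ΔV₂ = 4.955 × 10^6 m³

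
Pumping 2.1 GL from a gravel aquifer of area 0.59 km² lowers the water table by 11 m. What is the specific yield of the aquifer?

Sy ≈ 0.32

A = 0.59 km² = 5.9 × 10^5 m²
ΔV = 2.1 GL = 2.1 × 10^6 m³
Sy = ΔV / (A × Δh) = 2.1 × 10^6 m³ / (5.9 × 10^5 m² × 11 m) = 0.3236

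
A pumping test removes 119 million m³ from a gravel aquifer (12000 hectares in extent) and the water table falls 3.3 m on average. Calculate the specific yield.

A = 12000 hectares = 1.2 × 10^8 m²
ΔV = 119 million m³ = 1.19 × 10^8 m³
Sy = ΔV / (A × Δh) = 1.19 × 10^8 m³ / (1.2 × 10^8 m² × 3.3 m) = 0.3005

Sy ≈ 0.3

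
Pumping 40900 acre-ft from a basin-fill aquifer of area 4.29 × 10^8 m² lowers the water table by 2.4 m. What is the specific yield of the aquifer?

Sy ≈ 0.049

ΔV = 40900 acre-ft = 5.045 × 10^7 m³
Sy = ΔV / (A × Δh) = 5.045 × 10^7 m³ / (4.29 × 10^8 m² × 2.4 m) = 0.049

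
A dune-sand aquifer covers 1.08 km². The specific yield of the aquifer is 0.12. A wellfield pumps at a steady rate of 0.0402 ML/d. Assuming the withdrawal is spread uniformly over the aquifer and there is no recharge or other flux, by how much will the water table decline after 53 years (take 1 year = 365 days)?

Δh ≈ 6 m

A = 1.08 km² = 1.08 × 10^6 m²
Q = 0.0402 ML/d = 40.2 m³/d
t = 53 years = 19340 d
ΔV = Q × t = 40.2 m³/d × 19340 d = 7.777 × 10^5 m³
Δh = ΔV / (Sy × A) = 7.777 × 10^5 / (0.12 × 1.08 × 10^6) = 6.001 m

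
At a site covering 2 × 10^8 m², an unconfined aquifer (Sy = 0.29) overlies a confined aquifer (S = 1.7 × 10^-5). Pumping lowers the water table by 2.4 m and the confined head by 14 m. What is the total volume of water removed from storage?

ΔV ≈ 1.39 × 10^8 m³

Unconfined: ΔV_u = Sy × A × Δh_u = 0.29 × 2 × 10^8 × 2.4 = 1.392 × 10^8 m³
Confined: ΔV_c = S × A × Δh_c = 1.7 × 10^-5 × 2 × 10^8 × 14 = 47600 m³
Total ΔV = 1.392 × 10^8 + 47600 = 1.392 × 10^8 m³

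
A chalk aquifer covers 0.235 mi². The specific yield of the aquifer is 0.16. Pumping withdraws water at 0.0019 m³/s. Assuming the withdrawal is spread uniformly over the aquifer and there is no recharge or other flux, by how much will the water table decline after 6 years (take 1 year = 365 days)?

A = 0.235 mi² = 6.086 × 10^5 m²
Q = 0.0019 m³/s = 164.2 m³/d
t = 6 years = 2190 d
ΔV = Q × t = 164.2 m³/d × 2190 d = 3.595 × 10^5 m³
Δh = ΔV / (Sy × A) = 3.595 × 10^5 / (0.16 × 6.086 × 10^5) = 3.692 m

Δh ≈ 3.69 m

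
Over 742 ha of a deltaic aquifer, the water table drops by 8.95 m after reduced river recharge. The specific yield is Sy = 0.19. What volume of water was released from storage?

ΔV ≈ 1.26 × 10^7 m³

A = 742 ha = 7.42 × 10^6 m²
ΔV = Sy × A × Δh = 0.19 × 7.42 × 10^6 m² × 8.95 m = 1.262 × 10^7 m³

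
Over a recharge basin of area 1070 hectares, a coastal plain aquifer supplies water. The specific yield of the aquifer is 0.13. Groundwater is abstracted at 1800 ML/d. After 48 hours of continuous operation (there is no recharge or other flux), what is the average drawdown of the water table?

Δh ≈ 2.59 m

A = 1070 hectares = 1.07 × 10^7 m²
Q = 1800 ML/d = 1.8 × 10^6 m³/d
t = 48 hours = 2 d
ΔV = Q × t = 1.8 × 10^6 m³/d × 2 d = 3.6 × 10^6 m³
Δh = ΔV / (Sy × A) = 3.6 × 10^6 / (0.13 × 1.07 × 10^7) = 2.588 m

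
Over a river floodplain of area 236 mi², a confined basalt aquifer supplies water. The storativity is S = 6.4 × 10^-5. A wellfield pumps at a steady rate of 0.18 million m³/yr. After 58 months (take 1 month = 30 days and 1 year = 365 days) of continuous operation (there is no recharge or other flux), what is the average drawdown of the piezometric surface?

Δh ≈ 21.9 m

A = 236 mi² = 6.112 × 10^8 m²
Q = 0.18 million m³/yr = 493.2 m³/d
t = 58 months = 1740 d
ΔV = Q × t = 493.2 m³/d × 1740 d = 8.581 × 10^5 m³
Δh = ΔV / (S × A) = 8.581 × 10^5 / (6.4 × 10^-5 × 6.112 × 10^8) = 21.94 m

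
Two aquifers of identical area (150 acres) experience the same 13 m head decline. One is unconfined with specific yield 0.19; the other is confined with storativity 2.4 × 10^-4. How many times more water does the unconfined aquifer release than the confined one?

ΔV_u / ΔV_c ≈ 792

A = 150 acres = 6.07 × 10^5 m²
Unconfined: ΔV_u = Sy × A × Δh = 0.19 × 6.07 × 10^5 × 13 = 1.499 × 10^6 m³
Confined: ΔV_c = S × A × Δh = 2.4 × 10^-4 × 6.07 × 10^5 × 13 = 1894 m³
Ratio = ΔV_u / ΔV_c = Sy / S = 0.19 / 2.4 × 10^-4 = 791.7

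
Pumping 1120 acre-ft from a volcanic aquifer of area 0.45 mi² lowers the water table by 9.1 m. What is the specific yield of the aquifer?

A = 0.45 mi² = 1.165 × 10^6 m²
ΔV = 1120 acre-ft = 1.381 × 10^6 m³
Sy = ΔV / (A × Δh) = 1.381 × 10^6 m³ / (1.165 × 10^6 m² × 9.1 m) = 0.1303

Sy ≈ 0.13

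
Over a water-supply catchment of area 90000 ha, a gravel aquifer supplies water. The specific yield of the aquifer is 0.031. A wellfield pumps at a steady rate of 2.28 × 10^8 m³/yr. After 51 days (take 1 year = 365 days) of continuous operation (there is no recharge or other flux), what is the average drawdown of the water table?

Δh ≈ 1.14 m

A = 90000 ha = 9 × 10^8 m²
Q = 2.28 × 10^8 m³/yr = 6.247 × 10^5 m³/d
ΔV = Q × t = 6.247 × 10^5 m³/d × 51 d = 3.186 × 10^7 m³
Δh = ΔV / (Sy × A) = 3.186 × 10^7 / (0.031 × 9 × 10^8) = 1.142 m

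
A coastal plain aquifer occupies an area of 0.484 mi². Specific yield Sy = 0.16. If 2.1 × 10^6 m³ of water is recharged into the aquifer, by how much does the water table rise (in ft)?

A = 0.484 mi² = 1.254 × 10^6 m²
Δh = ΔV / (Sy × A) = 2.1 × 10^6 m³ / (0.16 × 1.254 × 10^6 m²) = 10.47 m
Δh = 10.47 m = 34.35 ft

Δh ≈ 34.4 ft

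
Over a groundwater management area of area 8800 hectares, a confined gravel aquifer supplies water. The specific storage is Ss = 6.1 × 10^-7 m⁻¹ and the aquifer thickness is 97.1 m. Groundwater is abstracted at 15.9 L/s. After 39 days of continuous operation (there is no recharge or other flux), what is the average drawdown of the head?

S = Ss × b = 6.1 × 10^-7 m⁻¹ × 97.1 m = 5.923 × 10^-5
A = 8800 hectares = 8.8 × 10^7 m²
Q = 15.9 L/s = 1374 m³/d
ΔV = Q × t = 1374 m³/d × 39 d = 53580 m³
Δh = ΔV / (S × A) = 53580 / (5.923 × 10^-5 × 8.8 × 10^7) = 10.28 m

Δh ≈ 10.3 m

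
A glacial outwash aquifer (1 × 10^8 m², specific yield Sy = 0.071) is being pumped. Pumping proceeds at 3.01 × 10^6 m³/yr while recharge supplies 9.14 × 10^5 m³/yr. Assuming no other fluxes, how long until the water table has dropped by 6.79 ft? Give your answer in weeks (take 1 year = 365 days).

t ≈ 366 weeks

Δh = 6.79 ft = 2.07 m
ΔV = Sy × A × Δh = 0.071 × 1 × 10^8 × 2.07 = 1.469 × 10^7 m³
Net withdrawal = 3.01 × 10^6 − 9.14 × 10^5 = 2.096 × 10^6 m³/yr = 5742 m³/d
t = ΔV / Q = 1.469 × 10^7 m³ / 5742 m³/d = 2559 d
t = 2559 d ≈ 365.5 weeks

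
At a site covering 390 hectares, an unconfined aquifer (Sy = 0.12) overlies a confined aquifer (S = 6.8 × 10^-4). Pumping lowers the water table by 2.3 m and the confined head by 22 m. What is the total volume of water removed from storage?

A = 390 hectares = 3.9 × 10^6 m²
Unconfined: ΔV_u = Sy × A × Δh_u = 0.12 × 3.9 × 10^6 × 2.3 = 1.076 × 10^6 m³
Confined: ΔV_c = S × A × Δh_c = 6.8 × 10^-4 × 3.9 × 10^6 × 22 = 58340 m³
Total ΔV = 1.076 × 10^6 + 58340 = 1.135 × 10^6 m³

ΔV ≈ 1.13 × 10^6 m³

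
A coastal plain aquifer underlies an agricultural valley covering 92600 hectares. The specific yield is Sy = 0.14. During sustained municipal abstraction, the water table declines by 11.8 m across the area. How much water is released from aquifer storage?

A = 92600 hectares = 9.26 × 10^8 m²
ΔV = Sy × A × Δh = 0.14 × 9.26 × 10^8 m² × 11.8 m = 1.53 × 10^9 m³

ΔV ≈ 1.53 × 10^9 m³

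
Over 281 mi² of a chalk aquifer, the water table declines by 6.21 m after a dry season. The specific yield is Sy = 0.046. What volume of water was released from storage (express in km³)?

ΔV ≈ 0.208 km³

A = 281 mi² = 7.278 × 10^8 m²
ΔV = Sy × A × Δh = 0.046 × 7.278 × 10^8 m² × 6.21 m = 2.079 × 10^8 m³
ΔV = 2.079 × 10^8 m³ = 0.2079 km³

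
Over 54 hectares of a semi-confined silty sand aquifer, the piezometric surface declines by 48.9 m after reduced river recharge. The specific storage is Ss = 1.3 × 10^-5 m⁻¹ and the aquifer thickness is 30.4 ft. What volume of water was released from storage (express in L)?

ΔV ≈ 3.18 × 10^6 L

b = 30.4 ft = 9.266 m
S = Ss × b = 1.3 × 10^-5 m⁻¹ × 9.266 m = 1.205 × 10^-4
A = 54 hectares = 5.4 × 10^5 m²
ΔV = S × A × Δh = 1.205 × 10^-4 × 5.4 × 10^5 m² × 48.9 m = 3181 m³
ΔV = 3181 m³ = 3.181 × 10^6 L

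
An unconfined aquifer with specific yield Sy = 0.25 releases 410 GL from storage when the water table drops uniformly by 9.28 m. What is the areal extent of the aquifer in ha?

A ≈ 17700 ha

ΔV = 410 GL = 4.1 × 10^8 m³
A = ΔV / (Sy × Δh) = 4.1 × 10^8 / (0.25 × 9.28) = 1.767 × 10^8 m²
A = 1.767 × 10^8 m² = 17670 ha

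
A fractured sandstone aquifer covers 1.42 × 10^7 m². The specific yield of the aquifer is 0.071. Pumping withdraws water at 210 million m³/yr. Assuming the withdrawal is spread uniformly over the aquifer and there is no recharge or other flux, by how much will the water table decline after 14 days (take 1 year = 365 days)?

Δh ≈ 7.99 m

Q = 210 million m³/yr = 5.753 × 10^5 m³/d
ΔV = Q × t = 5.753 × 10^5 m³/d × 14 d = 8.055 × 10^6 m³
Δh = ΔV / (Sy × A) = 8.055 × 10^6 / (0.071 × 1.42 × 10^7) = 7.989 m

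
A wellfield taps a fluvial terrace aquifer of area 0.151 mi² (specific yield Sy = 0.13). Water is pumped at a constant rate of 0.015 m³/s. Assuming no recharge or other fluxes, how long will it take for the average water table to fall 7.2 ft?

t ≈ 86.1 days

A = 0.151 mi² = 3.911 × 10^5 m²
Δh = 7.2 ft = 2.195 m
ΔV = Sy × A × Δh = 0.13 × 3.911 × 10^5 × 2.195 = 1.116 × 10^5 m³
Q = 0.015 m³/s = 1296 m³/d
t = ΔV / Q = 1.116 × 10^5 m³ / 1296 m³/d = 86.09 d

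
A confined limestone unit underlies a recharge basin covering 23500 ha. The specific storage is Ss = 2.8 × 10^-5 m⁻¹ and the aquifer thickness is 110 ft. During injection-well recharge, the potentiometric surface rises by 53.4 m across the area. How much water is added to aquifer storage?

b = 110 ft = 33.53 m
S = Ss × b = 2.8 × 10^-5 m⁻¹ × 33.53 m = 9.388 × 10^-4
A = 23500 ha = 2.35 × 10^8 m²
ΔV = S × A × Δh = 9.388 × 10^-4 × 2.35 × 10^8 m² × 53.4 m = 1.178 × 10^7 m³

ΔV ≈ 1.18 × 10^7 m³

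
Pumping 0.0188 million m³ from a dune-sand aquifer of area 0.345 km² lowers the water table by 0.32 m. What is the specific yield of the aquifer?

Sy ≈ 0.17

A = 0.345 km² = 3.45 × 10^5 m²
ΔV = 0.0188 million m³ = 18800 m³
Sy = ΔV / (A × Δh) = 18800 m³ / (3.45 × 10^5 m² × 0.32 m) = 0.1703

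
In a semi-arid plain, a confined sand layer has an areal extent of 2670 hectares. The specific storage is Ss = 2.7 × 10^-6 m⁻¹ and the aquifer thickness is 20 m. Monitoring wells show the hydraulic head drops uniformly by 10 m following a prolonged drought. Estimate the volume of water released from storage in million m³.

ΔV ≈ 0.0144 million m³

S = Ss × b = 2.7 × 10^-6 m⁻¹ × 20 m = 5.4 × 10^-5
A = 2670 hectares = 2.67 × 10^7 m²
ΔV = S × A × Δh = 5.4 × 10^-5 × 2.67 × 10^7 m² × 10 m = 14420 m³
ΔV = 14420 m³ = 0.01442 million m³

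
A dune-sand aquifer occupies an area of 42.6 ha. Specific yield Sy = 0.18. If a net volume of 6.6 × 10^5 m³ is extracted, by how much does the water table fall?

A = 42.6 ha = 4.26 × 10^5 m²
Δh = ΔV / (Sy × A) = 6.6 × 10^5 m³ / (0.18 × 4.26 × 10^5 m²) = 8.607 m

Δh ≈ 8.61 m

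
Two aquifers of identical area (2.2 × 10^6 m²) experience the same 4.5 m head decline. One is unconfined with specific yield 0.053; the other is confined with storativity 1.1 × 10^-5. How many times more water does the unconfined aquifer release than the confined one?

ΔV_u / ΔV_c ≈ 4820

Unconfined: ΔV_u = Sy × A × Δh = 0.053 × 2.2 × 10^6 × 4.5 = 5.247 × 10^5 m³
Confined: ΔV_c = S × A × Δh = 1.1 × 10^-5 × 2.2 × 10^6 × 4.5 = 108.9 m³
Ratio = ΔV_u / ΔV_c = Sy / S = 0.053 / 1.1 × 10^-5 = 4818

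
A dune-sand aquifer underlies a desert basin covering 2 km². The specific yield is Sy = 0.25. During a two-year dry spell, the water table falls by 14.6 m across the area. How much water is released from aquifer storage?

ΔV ≈ 7.3 × 10^6 m³

A = 2 km² = 2 × 10^6 m²
ΔV = Sy × A × Δh = 0.25 × 2 × 10^6 m² × 14.6 m = 7.3 × 10^6 m³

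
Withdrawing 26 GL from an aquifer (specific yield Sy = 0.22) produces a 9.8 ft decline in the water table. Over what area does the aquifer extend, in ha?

Δh = 9.8 ft = 2.987 m
ΔV = 26 GL = 2.6 × 10^7 m³
A = ΔV / (Sy × Δh) = 2.6 × 10^7 / (0.22 × 2.987) = 3.956 × 10^7 m²
A = 3.956 × 10^7 m² = 3956 ha

A ≈ 3960 ha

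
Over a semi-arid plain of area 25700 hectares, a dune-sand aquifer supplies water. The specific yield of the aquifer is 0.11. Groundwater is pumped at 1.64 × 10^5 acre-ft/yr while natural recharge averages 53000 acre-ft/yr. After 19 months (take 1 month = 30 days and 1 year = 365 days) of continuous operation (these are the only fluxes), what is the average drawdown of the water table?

A = 25700 hectares = 2.57 × 10^8 m²
Net abstraction = 1.64 × 10^5 − 53000 = 1.11 × 10^5 acre-ft/yr
Q_net = 1.11 × 10^5 acre-ft/yr = 3.751 × 10^5 m³/d
t = 19 months = 570 d
ΔV = Q × t = 3.751 × 10^5 m³/d × 570 d = 2.138 × 10^8 m³
Δh = ΔV / (Sy × A) = 2.138 × 10^8 / (0.11 × 2.57 × 10^8) = 7.563 m

Δh ≈ 7.56 m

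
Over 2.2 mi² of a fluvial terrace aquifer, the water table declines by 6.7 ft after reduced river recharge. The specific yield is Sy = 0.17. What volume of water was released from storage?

ΔV ≈ 1.98 × 10^6 m³

A = 2.2 mi² = 5.698 × 10^6 m²
Δh = 6.7 ft = 2.042 m
ΔV = Sy × A × Δh = 0.17 × 5.698 × 10^6 m² × 2.042 m = 1.978 × 10^6 m³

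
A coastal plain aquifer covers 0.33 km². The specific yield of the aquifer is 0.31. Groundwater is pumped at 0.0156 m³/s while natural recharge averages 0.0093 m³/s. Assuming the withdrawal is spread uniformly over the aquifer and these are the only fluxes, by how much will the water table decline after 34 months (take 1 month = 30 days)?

Δh ≈ 5.43 m

A = 0.33 km² = 3.3 × 10^5 m²
Net abstraction = 0.0156 − 0.0093 = 0.0063 m³/s
Q_net = 0.0063 m³/s = 544.3 m³/d
t = 34 months = 1020 d
ΔV = Q × t = 544.3 m³/d × 1020 d = 5.552 × 10^5 m³
Δh = ΔV / (Sy × A) = 5.552 × 10^5 / (0.31 × 3.3 × 10^5) = 5.427 m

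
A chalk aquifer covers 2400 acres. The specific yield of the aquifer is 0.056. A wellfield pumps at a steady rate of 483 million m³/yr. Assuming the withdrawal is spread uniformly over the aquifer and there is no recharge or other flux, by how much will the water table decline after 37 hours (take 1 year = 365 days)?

Δh ≈ 3.75 m

A = 2400 acres = 9.712 × 10^6 m²
Q = 483 million m³/yr = 1.323 × 10^6 m³/d
t = 37 hours = 1.542 d
ΔV = Q × t = 1.323 × 10^6 m³/d × 1.542 d = 2.04 × 10^6 m³
Δh = ΔV / (Sy × A) = 2.04 × 10^6 / (0.056 × 9.712 × 10^6) = 3.751 m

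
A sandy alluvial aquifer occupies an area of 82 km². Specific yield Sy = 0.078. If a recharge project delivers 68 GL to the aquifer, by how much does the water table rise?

Δh ≈ 10.6 m

A = 82 km² = 8.2 × 10^7 m²
ΔV = 68 GL = 6.8 × 10^7 m³
Δh = ΔV / (Sy × A) = 6.8 × 10^7 m³ / (0.078 × 8.2 × 10^7 m²) = 10.63 m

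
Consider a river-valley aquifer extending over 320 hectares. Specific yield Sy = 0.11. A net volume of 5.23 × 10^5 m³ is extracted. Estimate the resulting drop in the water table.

A = 320 hectares = 3.2 × 10^6 m²
Δh = ΔV / (Sy × A) = 5.23 × 10^5 m³ / (0.11 × 3.2 × 10^6 m²) = 1.486 m

Δh ≈ 1.49 m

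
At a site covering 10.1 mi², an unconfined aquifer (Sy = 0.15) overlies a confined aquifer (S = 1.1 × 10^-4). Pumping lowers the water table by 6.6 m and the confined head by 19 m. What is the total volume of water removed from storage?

ΔV ≈ 2.6 × 10^7 m³

A = 10.1 mi² = 2.616 × 10^7 m²
Unconfined: ΔV_u = Sy × A × Δh_u = 0.15 × 2.616 × 10^7 × 6.6 = 2.59 × 10^7 m³
Confined: ΔV_c = S × A × Δh_c = 1.1 × 10^-4 × 2.616 × 10^7 × 19 = 54670 m³
Total ΔV = 2.59 × 10^7 + 54670 = 2.595 × 10^7 m³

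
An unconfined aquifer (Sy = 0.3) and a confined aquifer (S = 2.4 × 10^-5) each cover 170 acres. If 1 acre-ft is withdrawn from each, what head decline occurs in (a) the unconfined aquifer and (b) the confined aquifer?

Δh_u ≈ 0.00598 m; Δh_c ≈ 74.7 m

A = 170 acres = 6.88 × 10^5 m²
ΔV = 1 acre-ft = 1233 m³
Unconfined: Δh_u = ΔV/(Sy·A) = 1233/(0.3 × 6.88 × 10^5) = 0.005976 m
Confined: Δh_c = ΔV/(S·A) = 1233/(2.4 × 10^-5 × 6.88 × 10^5) = 74.71 m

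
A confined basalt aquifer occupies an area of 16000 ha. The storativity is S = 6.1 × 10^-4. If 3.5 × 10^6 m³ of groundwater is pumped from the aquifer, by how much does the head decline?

A = 16000 ha = 1.6 × 10^8 m²
Δh = ΔV / (S × A) = 3.5 × 10^6 m³ / (6.1 × 10^-4 × 1.6 × 10^8 m²) = 35.86 m

Δh ≈ 35.9 m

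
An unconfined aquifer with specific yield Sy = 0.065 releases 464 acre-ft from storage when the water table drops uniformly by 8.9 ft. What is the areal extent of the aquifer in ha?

Δh = 8.9 ft = 2.713 m
ΔV = 464 acre-ft = 5.723 × 10^5 m³
A = ΔV / (Sy × Δh) = 5.723 × 10^5 / (0.065 × 2.713) = 3.246 × 10^6 m²
A = 3.246 × 10^6 m² = 324.6 ha

A ≈ 325 ha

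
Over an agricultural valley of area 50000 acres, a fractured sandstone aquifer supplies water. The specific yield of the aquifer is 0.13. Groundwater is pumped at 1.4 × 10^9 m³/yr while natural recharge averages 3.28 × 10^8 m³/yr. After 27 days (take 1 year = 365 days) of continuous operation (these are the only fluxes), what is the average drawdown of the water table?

Δh ≈ 3.01 m

A = 50000 acres = 2.023 × 10^8 m²
Net abstraction = 1.4 × 10^9 − 3.28 × 10^8 = 1.072 × 10^9 m³/yr
Q_net = 1.072 × 10^9 m³/yr = 2.937 × 10^6 m³/d
ΔV = Q × t = 2.937 × 10^6 m³/d × 27 d = 7.93 × 10^7 m³
Δh = ΔV / (Sy × A) = 7.93 × 10^7 / (0.13 × 2.023 × 10^8) = 3.015 m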